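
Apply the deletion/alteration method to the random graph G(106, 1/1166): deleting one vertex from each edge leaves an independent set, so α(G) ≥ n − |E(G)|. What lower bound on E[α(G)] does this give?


E[|E(G)|] = C(106, 2)·p = 5565 · (1/1166) = 105/22.
E[α(G)] ≥ n − E[|E(G)|] = 106 − 105/22 = 2227/22.
Numerically: ≈ 101.227273.
(This is only a lower bound; the true E[α(G)] may be larger.)

E[α(G)] ≥ 2227/22 ≈ 101.227273.


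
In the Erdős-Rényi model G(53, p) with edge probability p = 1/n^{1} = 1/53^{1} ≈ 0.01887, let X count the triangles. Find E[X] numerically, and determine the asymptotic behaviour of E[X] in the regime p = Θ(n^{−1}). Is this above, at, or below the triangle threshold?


Number of potential triangles: C(53, 3) = 23426.
Each occurs with probability p³ ≈ (0.01887)³ ≈ 6.716954e-06.
By linearity: E[X] = C(53, 3)·p³ ≈ 23426 · 6.716954e-06 ≈ 0.1574.
Here α = 1, so p = 1/n is exactly at the triangle threshold p ~ 1/n. Asymptotically E[X] → c³/6 = 1³/6 = 1/6 ≈ 0.1667, a bounded constant. In this regime the triangle count is asymptotically Poisson(c³/6).

E[X] ≈ 0.1574; in regime p = Θ(1/n^{1}) E[X] stays bounded (at the triangle threshold p ~ 1/n).


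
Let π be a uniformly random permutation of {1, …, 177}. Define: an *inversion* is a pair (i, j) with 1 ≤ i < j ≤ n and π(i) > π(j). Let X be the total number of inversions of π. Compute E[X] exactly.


Write X = Σ X_I over the C(177, 2) = 15576 pairs i < j, with X_I the indicator of one inversion.
There are 15576 indicators.
For each fixed pair i < j, the values π(i) and π(j) are two distinct elements of {1, …, 177} in uniformly random order; by symmetry P[π(i) > π(j)] = 1/2.
By linearity: E[X] = 15576 · (1/2) = C(177, 2) · (1/2) = 15576/2 = 7788 ≈ 7788.00000.

E[X] = 7788 = 7788.00000.


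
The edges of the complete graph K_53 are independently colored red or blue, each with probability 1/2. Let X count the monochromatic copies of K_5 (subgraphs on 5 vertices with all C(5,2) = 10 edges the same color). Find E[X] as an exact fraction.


Let X = Σ_S X_S over the C(53, 5) = 2869685 subsets S of size 5, where X_S = 1 if the K_5 on S is monochromatic.
For a fixed S, the K_5 on S has C(5, 2) = 10 edges. P[all 10 edges red] = (1/2)^10, and likewise for blue, so P[monochromatic] = 2·(1/2)^10 = 2^{1 − 10} = 1/512.
By linearity: E[X] = C(53, 5) · 2^{1 − 10} = 2869685 · 1/512 = 2869685/512.
Numerically: E[X] ≈ 5604.853516.

E[X] = C(53,5)·2^(1−C(5,2)) = 2869685/512 ≈ 5604.853516.


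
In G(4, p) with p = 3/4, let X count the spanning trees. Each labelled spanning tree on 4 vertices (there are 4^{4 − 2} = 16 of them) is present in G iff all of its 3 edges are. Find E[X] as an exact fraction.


K_4 has 4^{4 − 2} = 16 labelled spanning trees.
For each such spanning tree H, let X_H = 1 if all 3 edges of H are present in G. Then P[X_H = 1] = p^{3} = (3/4)^{3} = 27/64.
By linearity of expectation: E[X] = Σ_H E[X_H] = 16 · p^{3} = 16 · 27/64 = 27/4.
Numerically: E[X] ≈ 6.75.

E[X] = 16 · (3/4)^{3} = 27/4 ≈ 6.75.


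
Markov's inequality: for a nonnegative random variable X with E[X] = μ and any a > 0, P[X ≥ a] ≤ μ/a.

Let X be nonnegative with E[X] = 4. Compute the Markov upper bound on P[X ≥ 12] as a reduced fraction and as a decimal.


μ = E[X] = 4, a = 12.
Markov: P[X ≥ 12] ≤ μ/a = (4)/12 = 1/3.
Numerically: ≈ 0.333333.
(Since a = 12 > μ = 4.000000, the bound 1/3 is < 1 and informative.)

P[X ≥ 12] ≤ 1/3 ≈ 0.333333.


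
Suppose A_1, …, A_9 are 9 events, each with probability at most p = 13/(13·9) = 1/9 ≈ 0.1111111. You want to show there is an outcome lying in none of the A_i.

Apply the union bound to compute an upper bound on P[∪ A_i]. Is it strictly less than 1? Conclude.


Union bound: P[∪_{i=1}^{9} A_i] ≤ Σ_i P[A_i] ≤ 9·p = 9·(1/9) = 1.
Numerically: 1 ≈ 1.0000000.
Is 1 < 1? NO.
Since the bound 1 is ≥ 1, the union bound is uninformative here; it does NOT by itself certify existence.

9·p = 1 ≈ 1.0000000; existence NOT certified by the union bound.


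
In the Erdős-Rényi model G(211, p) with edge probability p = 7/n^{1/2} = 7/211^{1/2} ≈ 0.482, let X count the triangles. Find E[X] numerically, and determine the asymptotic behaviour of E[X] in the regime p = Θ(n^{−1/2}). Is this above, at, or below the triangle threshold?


Number of potential triangles: C(211, 3) = 1543465.
Each occurs with probability p³ ≈ (0.482)³ ≈ 1.11910e-01.
By linearity: E[X] = C(211, 3)·p³ ≈ 1543465 · 1.11910e-01 ≈ 172729.781.
Since α = 1/2 < 1, p = c/n^{1/2} ≫ 1/n is above the triangle threshold p ~ 1/n. Asymptotically E[X] ~ (c³/6)·n^{3(1−α)} = (7³/6)·n^{1.5} → ∞; triangles are abundant w.h.p.

E[X] ≈ 172729.781; in regime p = Θ(1/n^{1/2}) E[X] diverges (above the triangle threshold p ~ 1/n).


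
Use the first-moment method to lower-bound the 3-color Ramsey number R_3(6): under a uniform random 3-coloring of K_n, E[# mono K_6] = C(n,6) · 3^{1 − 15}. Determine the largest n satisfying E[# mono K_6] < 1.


We need C(n, 6) · 3^{1 − 15} < 1, i.e. C(n, 6) < 3^{15 − 1} = 4782969.
Check values of n near the boundary:
  n = 37: C(37, 6) = 2324784; 2324784 < 4782969? YES
  n = 38: C(38, 6) = 2760681; 2760681 < 4782969? YES
  n = 39: C(39, 6) = 3262623; 3262623 < 4782969? YES
  n = 40: C(40, 6) = 3838380; 3838380 < 4782969? YES
  n = 41: C(41, 6) = 4496388; 4496388 < 4782969? YES
  n = 42: C(42, 6) = 5245786; 5245786 < 4782969? NO
The largest n with C(n, 6) < 4782969 is n = 41 (where E[X] = 1498796/1594323 ≈ 0.940). Hence R_3(6) > 41, i.e. R_3(6) ≥ 42.

Largest n = 41; hence R_3(6) > 41.


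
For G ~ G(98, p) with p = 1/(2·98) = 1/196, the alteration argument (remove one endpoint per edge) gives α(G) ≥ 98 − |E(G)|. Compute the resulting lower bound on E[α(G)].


E[|E(G)|] = C(98, 2)·p = 4753 · (1/196) = 97/4.
E[α(G)] ≥ n − E[|E(G)|] = 98 − 97/4 = 295/4.
Numerically: ≈ 73.75000.
(This is only a lower bound; the true E[α(G)] may be larger.)

E[α(G)] ≥ 295/4 ≈ 73.75000.


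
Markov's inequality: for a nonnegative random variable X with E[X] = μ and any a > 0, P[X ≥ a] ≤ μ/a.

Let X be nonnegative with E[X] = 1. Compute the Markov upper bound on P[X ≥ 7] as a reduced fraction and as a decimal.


μ = E[X] = 1, a = 7.
Markov: P[X ≥ 7] ≤ μ/a = (1)/7 = 1/7.
Numerically: ≈ 0.142857.
(Since a = 7 > μ = 1.000000, the bound 1/7 is < 1 and informative.)

P[X ≥ 7] ≤ 1/7 ≈ 0.142857.


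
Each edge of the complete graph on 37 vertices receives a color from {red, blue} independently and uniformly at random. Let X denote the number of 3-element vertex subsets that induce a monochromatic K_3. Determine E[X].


Let X = Σ_S X_S over the C(37, 3) = 7770 subsets S of size 3, where X_S = 1 if the K_3 on S is monochromatic.
For a fixed S, the K_3 on S has C(3, 2) = 3 edges. P[all 3 edges red] = (1/2)^3, and likewise for blue, so P[monochromatic] = 2·(1/2)^3 = 2^{1 − 3} = 1/4.
Summing: E[X] = C(37, 3) · 2^{1 − 3} = 7770 · 1/4 = 3885/2.
Numerically: E[X] ≈ 1942.500.

E[X] = C(37,3)·2^(1−C(3,2)) = 3885/2 ≈ 1942.500.


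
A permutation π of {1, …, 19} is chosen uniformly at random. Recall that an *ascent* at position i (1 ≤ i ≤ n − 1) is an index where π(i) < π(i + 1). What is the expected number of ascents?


Write X = Σ X_I over i = 1, …, 18, with X_I the indicator of one ascent.
There are 18 indicators.
For each fixed i, the pair (π(i), π(i+1)) is a uniformly random ordered pair of distinct values from {1, …, 19}; by symmetry P[π(i) < π(i+1)] = 1/2.
By linearity: E[X] = 18 · (1/2) = (19 − 1) · (1/2) = 9 ≈ 9.0000.

E[X] = 9 = 9.0000.


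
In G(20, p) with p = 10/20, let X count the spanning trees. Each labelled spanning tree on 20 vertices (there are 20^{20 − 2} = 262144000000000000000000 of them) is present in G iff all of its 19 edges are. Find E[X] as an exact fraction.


K_20 has 20^{20 − 2} = 262144000000000000000000 labelled spanning trees.
For each such spanning tree H, let X_H = 1 if all 19 edges of H are present in G. Then P[X_H = 1] = p^{19} = (1/2)^{19} = 1/524288.
Summing the indicators: E[X] = Σ_H E[X_H] = 262144000000000000000000 · p^{19} = 262144000000000000000000 · 1/524288 = 500000000000000000.
Numerically: E[X] ≈ 5e+17.

E[X] = 262144000000000000000000 · (1/2)^{19} = 500000000000000000 ≈ 5e+17.


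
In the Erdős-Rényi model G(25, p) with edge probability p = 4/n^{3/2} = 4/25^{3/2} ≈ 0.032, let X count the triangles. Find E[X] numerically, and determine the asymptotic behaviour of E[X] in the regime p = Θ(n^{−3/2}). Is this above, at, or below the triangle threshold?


Number of potential triangles: C(25, 3) = 2300.
Each occurs with probability p³ ≈ (0.032)³ ≈ 3.27680e-05.
By linearity: E[X] = C(25, 3)·p³ ≈ 2300 · 3.27680e-05 ≈ 0.075.
Since α = 3/2 > 1, p = c/n^{3/2} = o(1/n) is below the triangle threshold p ~ 1/n. Asymptotically E[X] ~ (c³/6)·n^{3(1−α)} = (4³/6)·n^{-1.5} → 0, so by Markov's inequality G has no triangles w.h.p.

E[X] ≈ 0.075; in regime p = Θ(1/n^{3/2}) E[X] tends to 0 (below the triangle threshold p ~ 1/n).


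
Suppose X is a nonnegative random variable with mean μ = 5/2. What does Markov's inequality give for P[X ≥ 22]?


μ = E[X] = 5/2, a = 22.
Markov: P[X ≥ 22] ≤ μ/a = (5/2)/22 = 5/44.
Numerically: ≈ 0.113636.
(Since a = 22 > μ = 2.500000, the bound 5/44 is < 1 and informative.)

P[X ≥ 22] ≤ 5/44 ≈ 0.113636.


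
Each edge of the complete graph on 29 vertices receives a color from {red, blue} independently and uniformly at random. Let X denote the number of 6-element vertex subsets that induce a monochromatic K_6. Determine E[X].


Let X = Σ_S X_S over the C(29, 6) = 475020 subsets S of size 6, where X_S = 1 if the K_6 on S is monochromatic.
For a fixed S, the K_6 on S has C(6, 2) = 15 edges. P[all 15 edges red] = (1/2)^15, and likewise for blue, so P[monochromatic] = 2·(1/2)^15 = 2^{1 − 15} = 1/16384.
By linearity: E[X] = C(29, 6) · 2^{1 − 15} = 475020 · 1/16384 = 118755/4096.
Numerically: E[X] ≈ 28.9929.

E[X] = C(29,6)·2^(1−C(6,2)) = 118755/4096 ≈ 28.9929.


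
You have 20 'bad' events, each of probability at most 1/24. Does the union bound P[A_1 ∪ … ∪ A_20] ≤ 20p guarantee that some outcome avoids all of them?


Union bound: P[∪_{i=1}^{20} A_i] ≤ Σ_i P[A_i] ≤ 20·p = 20·(1/24) = 5/6.
Numerically: 5/6 ≈ 0.8333333.
Is 5/6 < 1? YES.
Since P[∪ A_i] ≤ 5/6 < 1, the complement has P[∩ A_i^c] ≥ 1 − 5/6 = 1/6 > 0, so some outcome avoids every A_i.

20·p = 5/6 ≈ 0.8333333; existence CERTIFIED by the union bound.


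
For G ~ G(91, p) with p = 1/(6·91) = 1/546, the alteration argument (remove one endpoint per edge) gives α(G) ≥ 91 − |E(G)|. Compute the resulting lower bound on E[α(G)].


E[|E(G)|] = C(91, 2)·p = 4095 · (1/546) = 15/2.
E[α(G)] ≥ n − E[|E(G)|] = 91 − 15/2 = 167/2.
Numerically: ≈ 83.500.
(This is only a lower bound; the true E[α(G)] may be larger.)

E[α(G)] ≥ 167/2 ≈ 83.500.


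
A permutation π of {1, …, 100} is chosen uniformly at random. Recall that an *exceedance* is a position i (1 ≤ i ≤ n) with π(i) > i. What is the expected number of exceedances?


Write X = Σ_{i=1}^{100} X_i, where X_i = 1_{π(i) > i}.
For each fixed i, π(i) is uniform over {1, …, 100} (marginal of a uniform permutation), so P[π(i) > i] = (n − i)/n. Summing: Σ_{i=1}^{100} (n − i)/n = (0 + 1 + … + 99)/100 = 100(100 − 1)/(2·100) = (100 − 1)/2.
Hence E[X] = Σ_{i=1}^{100} (100 − i)/100 = 99/2 ≈ 49.5000.

E[X] = 99/2 = 49.5000.


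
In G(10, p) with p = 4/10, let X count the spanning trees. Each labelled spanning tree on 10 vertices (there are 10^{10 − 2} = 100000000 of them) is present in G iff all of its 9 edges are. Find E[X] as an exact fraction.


K_10 has 10^{10 − 2} = 100000000 labelled spanning trees.
For each such spanning tree H, let X_H = 1 if all 9 edges of H are present in G. Then P[X_H = 1] = p^{9} = (2/5)^{9} = 512/1953125.
Summing the indicators: E[X] = Σ_H E[X_H] = 100000000 · p^{9} = 100000000 · 512/1953125 = 131072/5.
Numerically: E[X] ≈ 2.62e+04.

E[X] = 100000000 · (2/5)^{9} = 131072/5 ≈ 2.62e+04.


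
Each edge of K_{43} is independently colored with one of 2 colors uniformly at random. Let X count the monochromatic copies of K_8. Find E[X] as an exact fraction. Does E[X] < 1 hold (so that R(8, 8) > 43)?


E[X] = C(43, 8) · 2^{1 − 28} = 145008513 · 2^{−27} = 145008513/134217728.
As a reduced fraction: E[X] = 145008513/134217728 ≈ 1.0803976.
Is E[X] < 1? NO.
Since E[X] ≥ 1, the first-moment bound is inconclusive at n = 43; it does NOT by itself certify R(8, 8) > 43.

E[X] = 145008513/134217728 ≈ 1.0803976; E[X] ≥ 1; first-moment method inconclusive here.


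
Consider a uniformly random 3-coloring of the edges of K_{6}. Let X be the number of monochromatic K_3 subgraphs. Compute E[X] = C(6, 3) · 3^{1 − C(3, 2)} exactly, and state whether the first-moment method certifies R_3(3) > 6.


E[X] = C(6, 3) · 3^{1 − 3} = 20 · 3^{−2} = 20/9.
As a reduced fraction: E[X] = 20/9 ≈ 2.2222222.
Is E[X] < 1? NO.
Since E[X] ≥ 1, the first-moment bound is inconclusive at n = 6; it does NOT by itself certify R_3(3) > 6.

E[X] = 20/9 ≈ 2.2222222; E[X] ≥ 1; first-moment method inconclusive here.


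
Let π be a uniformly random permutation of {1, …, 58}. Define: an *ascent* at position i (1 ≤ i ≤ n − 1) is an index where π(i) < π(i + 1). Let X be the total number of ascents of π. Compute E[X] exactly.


Write X = Σ X_I over i = 1, …, 57, with X_I the indicator of one ascent.
There are 57 indicators.
For each fixed i, the pair (π(i), π(i+1)) is a uniformly random ordered pair of distinct values from {1, …, 58}; by symmetry P[π(i) < π(i+1)] = 1/2.
By linearity: E[X] = 57 · (1/2) = (58 − 1) · (1/2) = 57/2 ≈ 28.5000.

E[X] = 57/2 = 28.5000.


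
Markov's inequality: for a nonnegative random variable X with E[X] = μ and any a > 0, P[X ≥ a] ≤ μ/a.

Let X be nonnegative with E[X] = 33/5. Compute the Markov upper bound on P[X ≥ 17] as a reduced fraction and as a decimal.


μ = E[X] = 33/5, a = 17.
Markov: P[X ≥ 17] ≤ μ/a = (33/5)/17 = 33/85.
Numerically: ≈ 0.38824.
(Since a = 17 > μ = 6.60000, the bound 33/85 is < 1 and informative.)

P[X ≥ 17] ≤ 33/85 ≈ 0.38824.


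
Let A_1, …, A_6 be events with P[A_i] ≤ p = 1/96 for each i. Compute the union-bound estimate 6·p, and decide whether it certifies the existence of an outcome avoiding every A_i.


Union bound: P[∪_{i=1}^{6} A_i] ≤ Σ_i P[A_i] ≤ 6·p = 6·(1/96) = 1/16.
Numerically: 1/16 ≈ 0.0625000.
Is 1/16 < 1? YES.
Since P[∪ A_i] ≤ 1/16 < 1, the complement has P[∩ A_i^c] ≥ 1 − 1/16 = 15/16 > 0, so some outcome avoids every A_i.

6·p = 1/16 ≈ 0.0625000; existence CERTIFIED by the union bound.


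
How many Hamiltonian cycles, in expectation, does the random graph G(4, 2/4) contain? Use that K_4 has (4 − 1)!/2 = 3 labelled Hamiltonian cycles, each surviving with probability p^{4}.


K_4 has (4 − 1)!/2 = 3 labelled Hamiltonian cycles.
For each such Hamiltonian cycle H, let X_H = 1 if all 4 edges of H are present in G. Then P[X_H = 1] = p^{4} = (1/2)^{4} = 1/16.
Summing the indicators: E[X] = Σ_H E[X_H] = 3 · p^{4} = 3 · 1/16 = 3/16.
Numerically: E[X] ≈ 0.1875.

E[X] = 3 · (1/2)^{4} = 3/16 ≈ 0.1875.


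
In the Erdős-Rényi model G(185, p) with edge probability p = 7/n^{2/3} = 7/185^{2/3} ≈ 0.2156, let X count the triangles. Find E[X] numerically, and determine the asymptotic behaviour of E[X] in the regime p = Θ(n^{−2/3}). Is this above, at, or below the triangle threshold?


Number of potential triangles: C(185, 3) = 1038220.
Each occurs with probability p³ ≈ (0.2156)³ ≈ 1.002191e-02.
By linearity: E[X] = C(185, 3)·p³ ≈ 1038220 · 1.002191e-02 ≈ 10404.9514.
Since α = 2/3 < 1, p = c/n^{2/3} ≫ 1/n is above the triangle threshold p ~ 1/n. Asymptotically E[X] ~ (c³/6)·n^{3(1−α)} = (7³/6)·n^{1} → ∞; triangles are abundant w.h.p.

E[X] ≈ 10404.9514; in regime p = Θ(1/n^{2/3}) E[X] diverges (above the triangle threshold p ~ 1/n).


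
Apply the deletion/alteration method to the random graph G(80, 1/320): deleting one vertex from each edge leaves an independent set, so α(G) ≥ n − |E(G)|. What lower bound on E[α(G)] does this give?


E[|E(G)|] = C(80, 2)·p = 3160 · (1/320) = 79/8.
E[α(G)] ≥ n − E[|E(G)|] = 80 − 79/8 = 561/8.
Numerically: ≈ 70.12500.
(This is only a lower bound; the true E[α(G)] may be larger.)

E[α(G)] ≥ 561/8 ≈ 70.12500.


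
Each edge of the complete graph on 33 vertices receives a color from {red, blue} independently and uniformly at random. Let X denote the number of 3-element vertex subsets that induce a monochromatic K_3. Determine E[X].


Let X = Σ_S X_S over the C(33, 3) = 5456 subsets S of size 3, where X_S = 1 if the K_3 on S is monochromatic.
For a fixed S, the K_3 on S has C(3, 2) = 3 edges. P[all 3 edges red] = (1/2)^3, and likewise for blue, so P[monochromatic] = 2·(1/2)^3 = 2^{1 − 3} = 1/4.
By linearity of expectation: E[X] = C(33, 3) · 2^{1 − 3} = 5456 · 1/4 = 1364.
Numerically: E[X] ≈ 1364.000000.

E[X] = C(33,3)·2^(1−C(3,2)) = 1364 ≈ 1364.000000.


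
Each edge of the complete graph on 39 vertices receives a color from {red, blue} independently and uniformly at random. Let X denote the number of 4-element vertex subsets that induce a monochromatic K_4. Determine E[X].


Let X = Σ_S X_S over the C(39, 4) = 82251 subsets S of size 4, where X_S = 1 if the K_4 on S is monochromatic.
For a fixed S, the K_4 on S has C(4, 2) = 6 edges. P[all 6 edges red] = (1/2)^6, and likewise for blue, so P[monochromatic] = 2·(1/2)^6 = 2^{1 − 6} = 1/32.
By linearity of expectation: E[X] = C(39, 4) · 2^{1 − 6} = 82251 · 1/32 = 82251/32.
Numerically: E[X] ≈ 2570.343750.

E[X] = C(39,4)·2^(1−C(4,2)) = 82251/32 ≈ 2570.343750.


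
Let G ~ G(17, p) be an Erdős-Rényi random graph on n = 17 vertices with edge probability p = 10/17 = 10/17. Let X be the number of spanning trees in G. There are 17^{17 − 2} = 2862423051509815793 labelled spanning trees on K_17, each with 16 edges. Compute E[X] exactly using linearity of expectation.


K_17 has 17^{17 − 2} = 2862423051509815793 labelled spanning trees.
For each such spanning tree H, let X_H = 1 if all 16 edges of H are present in G. Then P[X_H = 1] = p^{16} = (10/17)^{16} = 10000000000000000/48661191875666868481.
By linearity: E[X] = Σ_H E[X_H] = 2862423051509815793 · p^{16} = 2862423051509815793 · 10000000000000000/48661191875666868481 = 10000000000000000/17.
Numerically: E[X] ≈ 5.88e+14.

E[X] = 2862423051509815793 · (10/17)^{16} = 10000000000000000/17 ≈ 5.88e+14.


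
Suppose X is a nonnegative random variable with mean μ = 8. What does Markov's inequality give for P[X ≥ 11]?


μ = E[X] = 8, a = 11.
Markov: P[X ≥ 11] ≤ μ/a = (8)/11 = 8/11.
Numerically: ≈ 0.727.
(Since a = 11 > μ = 8.000, the bound 8/11 is < 1 and informative.)

P[X ≥ 11] ≤ 8/11 ≈ 0.727.


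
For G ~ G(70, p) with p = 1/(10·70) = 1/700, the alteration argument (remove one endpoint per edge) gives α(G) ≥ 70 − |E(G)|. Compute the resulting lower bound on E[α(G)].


E[|E(G)|] = C(70, 2)·p = 2415 · (1/700) = 69/20.
E[α(G)] ≥ n − E[|E(G)|] = 70 − 69/20 = 1331/20.
Numerically: ≈ 66.55000.
(This is only a lower bound; the true E[α(G)] may be larger.)

E[α(G)] ≥ 1331/20 ≈ 66.55000.


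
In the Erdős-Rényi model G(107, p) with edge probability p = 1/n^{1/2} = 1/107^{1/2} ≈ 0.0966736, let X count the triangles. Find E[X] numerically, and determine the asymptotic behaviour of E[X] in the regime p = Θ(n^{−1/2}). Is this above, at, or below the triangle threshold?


Number of potential triangles: C(107, 3) = 198485.
Each occurs with probability p³ ≈ (0.0966736)³ ≈ 9.03492046e-04.
By linearity: E[X] = C(107, 3)·p³ ≈ 198485 · 9.03492046e-04 ≈ 179.329619.
Since α = 1/2 < 1, p = c/n^{1/2} ≫ 1/n is above the triangle threshold p ~ 1/n. Asymptotically E[X] ~ (c³/6)·n^{3(1−α)} = (1³/6)·n^{1.5} → ∞; triangles are abundant w.h.p.

E[X] ≈ 179.329619; in regime p = Θ(1/n^{1/2}) E[X] diverges (above the triangle threshold p ~ 1/n).


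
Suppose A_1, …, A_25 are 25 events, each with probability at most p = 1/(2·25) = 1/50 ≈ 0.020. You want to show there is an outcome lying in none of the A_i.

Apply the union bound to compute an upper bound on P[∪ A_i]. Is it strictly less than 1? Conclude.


Union bound: P[∪_{i=1}^{25} A_i] ≤ Σ_i P[A_i] ≤ 25·p = 25·(1/50) = 1/2.
Numerically: 1/2 ≈ 0.500.
Is 1/2 < 1? YES.
Since P[∪ A_i] ≤ 1/2 < 1, the complement has P[∩ A_i^c] ≥ 1 − 1/2 = 1/2 > 0, so some outcome avoids every A_i.

25·p = 1/2 ≈ 0.500; existence CERTIFIED by the union bound.


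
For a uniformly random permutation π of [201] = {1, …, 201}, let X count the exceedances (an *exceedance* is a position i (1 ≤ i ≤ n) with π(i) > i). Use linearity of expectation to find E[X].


Write X = Σ_{i=1}^{201} X_i, where X_i = 1_{π(i) > i}.
For each fixed i, π(i) is uniform over {1, …, 201} (marginal of a uniform permutation), so P[π(i) > i] = (n − i)/n. Summing: Σ_{i=1}^{201} (n − i)/n = (0 + 1 + … + 200)/201 = 201(201 − 1)/(2·201) = (201 − 1)/2.
Hence E[X] = Σ_{i=1}^{201} (201 − i)/201 = 100 ≈ 100.0000.

E[X] = 100 = 100.0000.


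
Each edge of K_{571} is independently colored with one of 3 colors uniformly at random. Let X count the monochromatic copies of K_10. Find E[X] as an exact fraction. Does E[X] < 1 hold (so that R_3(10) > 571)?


E[X] = C(571, 10) · 3^{1 − 45} = 937951290893172842001 · 3^{−44} = 937951290893172842001/984770902183611232881.
As a reduced fraction: E[X] = 104216810099241426889/109418989131512359209 ≈ 0.95246.
Is E[X] < 1? YES.
Since E[X] < 1, there exists a 3-coloring of K_{571} with no monochromatic K_10; hence R_3(10) > 571.

E[X] = 104216810099241426889/109418989131512359209 ≈ 0.95246; E[X] < 1, so R_3(10) > 571.


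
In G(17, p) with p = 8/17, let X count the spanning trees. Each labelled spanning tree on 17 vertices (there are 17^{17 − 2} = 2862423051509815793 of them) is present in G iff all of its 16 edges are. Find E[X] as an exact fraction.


K_17 has 17^{17 − 2} = 2862423051509815793 labelled spanning trees.
For each such spanning tree H, let X_H = 1 if all 16 edges of H are present in G. Then P[X_H = 1] = p^{16} = (8/17)^{16} = 281474976710656/48661191875666868481.
Summing the indicators: E[X] = Σ_H E[X_H] = 2862423051509815793 · p^{16} = 2862423051509815793 · 281474976710656/48661191875666868481 = 281474976710656/17.
Numerically: E[X] ≈ 1.66e+13.

E[X] = 2862423051509815793 · (8/17)^{16} = 281474976710656/17 ≈ 1.66e+13.


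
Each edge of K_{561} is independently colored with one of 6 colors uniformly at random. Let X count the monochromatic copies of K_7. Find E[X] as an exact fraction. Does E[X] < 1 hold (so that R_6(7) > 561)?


E[X] = C(561, 7) · 6^{1 − 21} = 3341868282890280 · 6^{−20} = 3341868282890280/3656158440062976.
As a reduced fraction: E[X] = 46414837262365/50779978334208 ≈ 0.914.
Is E[X] < 1? YES.
Since E[X] < 1, there exists a 6-coloring of K_{561} with no monochromatic K_7; hence R_6(7) > 561.

E[X] = 46414837262365/50779978334208 ≈ 0.914; E[X] < 1, so R_6(7) > 561.


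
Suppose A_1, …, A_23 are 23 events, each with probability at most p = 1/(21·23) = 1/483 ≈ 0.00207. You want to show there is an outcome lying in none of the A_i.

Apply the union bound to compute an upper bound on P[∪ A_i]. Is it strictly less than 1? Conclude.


Union bound: P[∪_{i=1}^{23} A_i] ≤ Σ_i P[A_i] ≤ 23·p = 23·(1/483) = 1/21.
Numerically: 1/21 ≈ 0.04762.
Is 1/21 < 1? YES.
Since P[∪ A_i] ≤ 1/21 < 1, the complement has P[∩ A_i^c] ≥ 1 − 1/21 = 20/21 > 0, so some outcome avoids every A_i.

23·p = 1/21 ≈ 0.04762; existence CERTIFIED by the union bound.


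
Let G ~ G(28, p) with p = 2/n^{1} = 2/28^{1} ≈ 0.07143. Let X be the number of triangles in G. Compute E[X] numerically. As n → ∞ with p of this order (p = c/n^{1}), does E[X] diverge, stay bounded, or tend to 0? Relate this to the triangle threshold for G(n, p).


Number of potential triangles: C(28, 3) = 3276.
Each occurs with probability p³ ≈ (0.07143)³ ≈ 3.644315e-04.
By linearity: E[X] = C(28, 3)·p³ ≈ 3276 · 3.644315e-04 ≈ 1.1939.
Here α = 1, so p = 2/n is exactly at the triangle threshold p ~ 1/n. Asymptotically E[X] → c³/6 = 2³/6 = 4/3 ≈ 1.3333, a bounded constant. In this regime the triangle count is asymptotically Poisson(c³/6).

E[X] ≈ 1.1939; in regime p = Θ(1/n^{1}) E[X] stays bounded (at the triangle threshold p ~ 1/n).


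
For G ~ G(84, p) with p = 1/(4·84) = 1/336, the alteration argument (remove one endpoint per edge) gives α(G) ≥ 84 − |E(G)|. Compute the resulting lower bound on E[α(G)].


E[|E(G)|] = C(84, 2)·p = 3486 · (1/336) = 83/8.
E[α(G)] ≥ n − E[|E(G)|] = 84 − 83/8 = 589/8.
Numerically: ≈ 73.625.
(This is only a lower bound; the true E[α(G)] may be larger.)

E[α(G)] ≥ 589/8 ≈ 73.625.


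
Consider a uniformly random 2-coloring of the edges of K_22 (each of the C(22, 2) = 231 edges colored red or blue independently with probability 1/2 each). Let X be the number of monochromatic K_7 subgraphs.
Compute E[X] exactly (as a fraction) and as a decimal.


Let X = Σ_S X_S over the C(22, 7) = 170544 subsets S of size 7, where X_S = 1 if the K_7 on S is monochromatic.
For a fixed S, the K_7 on S has C(7, 2) = 21 edges. P[all 21 edges red] = (1/2)^21, and likewise for blue, so P[monochromatic] = 2·(1/2)^21 = 2^{1 − 21} = 1/1048576.
Summing: E[X] = C(22, 7) · 2^{1 − 21} = 170544 · 1/1048576 = 10659/65536.
Numerically: E[X] ≈ 0.163.

E[X] = C(22,7)·2^(1−C(7,2)) = 10659/65536 ≈ 0.163.


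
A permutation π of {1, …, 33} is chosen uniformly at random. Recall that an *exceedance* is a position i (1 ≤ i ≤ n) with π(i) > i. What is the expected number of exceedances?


Write X = Σ_{i=1}^{33} X_i, where X_i = 1_{π(i) > i}.
For each fixed i, π(i) is uniform over {1, …, 33} (marginal of a uniform permutation), so P[π(i) > i] = (n − i)/n. Summing: Σ_{i=1}^{33} (n − i)/n = (0 + 1 + … + 32)/33 = 33(33 − 1)/(2·33) = (33 − 1)/2.
Hence E[X] = Σ_{i=1}^{33} (33 − i)/33 = 16 ≈ 16.0000.

E[X] = 16 = 16.0000.


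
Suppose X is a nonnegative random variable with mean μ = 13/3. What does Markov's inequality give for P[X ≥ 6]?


μ = E[X] = 13/3, a = 6.
Markov: P[X ≥ 6] ≤ μ/a = (13/3)/6 = 13/18.
Numerically: ≈ 0.72222.
(Since a = 6 > μ = 4.33333, the bound 13/18 is < 1 and informative.)

P[X ≥ 6] ≤ 13/18 ≈ 0.72222.


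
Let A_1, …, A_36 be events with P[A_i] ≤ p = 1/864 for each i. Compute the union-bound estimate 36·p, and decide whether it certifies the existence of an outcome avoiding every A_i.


Union bound: P[∪_{i=1}^{36} A_i] ≤ Σ_i P[A_i] ≤ 36·p = 36·(1/864) = 1/24.
Numerically: 1/24 ≈ 0.0416667.
Is 1/24 < 1? YES.
Since P[∪ A_i] ≤ 1/24 < 1, the complement has P[∩ A_i^c] ≥ 1 − 1/24 = 23/24 > 0, so some outcome avoids every A_i.

36·p = 1/24 ≈ 0.0416667; existence CERTIFIED by the union bound.


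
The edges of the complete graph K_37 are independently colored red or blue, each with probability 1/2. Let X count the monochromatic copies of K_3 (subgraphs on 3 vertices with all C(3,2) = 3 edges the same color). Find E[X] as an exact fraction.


Let X = Σ_S X_S over the C(37, 3) = 7770 subsets S of size 3, where X_S = 1 if the K_3 on S is monochromatic.
For a fixed S, the K_3 on S has C(3, 2) = 3 edges. P[all 3 edges red] = (1/2)^3, and likewise for blue, so P[monochromatic] = 2·(1/2)^3 = 2^{1 − 3} = 1/4.
By linearity: E[X] = C(37, 3) · 2^{1 − 3} = 7770 · 1/4 = 3885/2.
Numerically: E[X] ≈ 1942.50000.

E[X] = C(37,3)·2^(1−C(3,2)) = 3885/2 ≈ 1942.50000.


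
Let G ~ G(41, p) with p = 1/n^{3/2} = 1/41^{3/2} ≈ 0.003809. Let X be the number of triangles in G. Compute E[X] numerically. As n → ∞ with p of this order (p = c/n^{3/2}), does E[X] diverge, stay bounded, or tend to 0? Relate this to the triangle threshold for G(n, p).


Number of potential triangles: C(41, 3) = 10660.
Each occurs with probability p³ ≈ (0.003809)³ ≈ 5.526786e-08.
By linearity: E[X] = C(41, 3)·p³ ≈ 10660 · 5.526786e-08 ≈ 0.0006.
Since α = 3/2 > 1, p = c/n^{3/2} = o(1/n) is below the triangle threshold p ~ 1/n. Asymptotically E[X] ~ (c³/6)·n^{3(1−α)} = (1³/6)·n^{-1.5} → 0, so by Markov's inequality G has no triangles w.h.p.

E[X] ≈ 0.0006; in regime p = Θ(1/n^{3/2}) E[X] tends to 0 (below the triangle threshold p ~ 1/n).


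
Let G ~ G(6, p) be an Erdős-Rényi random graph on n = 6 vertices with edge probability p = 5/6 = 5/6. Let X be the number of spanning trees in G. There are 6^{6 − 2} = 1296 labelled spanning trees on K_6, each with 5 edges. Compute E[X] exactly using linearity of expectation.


K_6 has 6^{6 − 2} = 1296 labelled spanning trees.
For each such spanning tree H, let X_H = 1 if all 5 edges of H are present in G. Then P[X_H = 1] = p^{5} = (5/6)^{5} = 3125/7776.
By linearity of expectation: E[X] = Σ_H E[X_H] = 1296 · p^{5} = 1296 · 3125/7776 = 3125/6.
Numerically: E[X] ≈ 520.833.

E[X] = 1296 · (5/6)^{5} = 3125/6 ≈ 520.833.


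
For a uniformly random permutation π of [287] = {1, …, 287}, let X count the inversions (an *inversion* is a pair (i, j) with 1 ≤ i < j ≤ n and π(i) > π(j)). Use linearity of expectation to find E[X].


Write X = Σ X_I over the C(287, 2) = 41041 pairs i < j, with X_I the indicator of one inversion.
There are 41041 indicators.
For each fixed pair i < j, the values π(i) and π(j) are two distinct elements of {1, …, 287} in uniformly random order; by symmetry P[π(i) > π(j)] = 1/2.
By linearity: E[X] = 41041 · (1/2) = C(287, 2) · (1/2) = 41041/2 = 41041/2 ≈ 20520.50000.

E[X] = 41041/2 = 20520.50000.


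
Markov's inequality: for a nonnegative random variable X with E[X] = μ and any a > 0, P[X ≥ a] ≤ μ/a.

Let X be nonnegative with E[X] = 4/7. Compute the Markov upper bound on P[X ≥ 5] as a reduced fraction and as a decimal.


μ = E[X] = 4/7, a = 5.
Markov: P[X ≥ 5] ≤ μ/a = (4/7)/5 = 4/35.
Numerically: ≈ 0.114286.
(Since a = 5 > μ = 0.571429, the bound 4/35 is < 1 and informative.)

P[X ≥ 5] ≤ 4/35 ≈ 0.114286.


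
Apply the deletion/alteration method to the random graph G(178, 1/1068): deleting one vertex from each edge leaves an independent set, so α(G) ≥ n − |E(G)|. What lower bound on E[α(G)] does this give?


E[|E(G)|] = C(178, 2)·p = 15753 · (1/1068) = 59/4.
E[α(G)] ≥ n − E[|E(G)|] = 178 − 59/4 = 653/4.
Numerically: ≈ 163.250000.
(This is only a lower bound; the true E[α(G)] may be larger.)

E[α(G)] ≥ 653/4 ≈ 163.250000.


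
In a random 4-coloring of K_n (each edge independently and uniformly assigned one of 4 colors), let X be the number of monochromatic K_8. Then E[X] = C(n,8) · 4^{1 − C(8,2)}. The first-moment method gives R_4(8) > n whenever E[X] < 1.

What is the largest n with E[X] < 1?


We need C(n, 8) · 4^{1 − 28} < 1, i.e. C(n, 8) < 4^{28 − 1} = 18014398509481984.
Check values of n near the boundary:
  n = 406: C(406, 8) = 17082453897995850; 17082453897995850 < 18014398509481984? YES
  n = 407: C(407, 8) = 17424959239309050; 17424959239309050 < 18014398509481984? YES
  n = 408: C(408, 8) = 17773458424095231; 17773458424095231 < 18014398509481984? YES
  n = 409: C(409, 8) = 18128041135797879; 18128041135797879 < 18014398509481984? NO
  n = 410: C(410, 8) = 18488798173326195; 18488798173326195 < 18014398509481984? NO
The largest n with C(n, 8) < 18014398509481984 is n = 408 (where E[X] = 17773458424095231/18014398509481984 ≈ 0.9866251). Hence R_4(8) > 408, i.e. R_4(8) ≥ 409.

Largest n = 408; hence R_4(8) > 408.


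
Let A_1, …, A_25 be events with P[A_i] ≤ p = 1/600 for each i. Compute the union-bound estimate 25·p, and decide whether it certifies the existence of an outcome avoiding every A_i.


Union bound: P[∪_{i=1}^{25} A_i] ≤ Σ_i P[A_i] ≤ 25·p = 25·(1/600) = 1/24.
Numerically: 1/24 ≈ 0.0416667.
Is 1/24 < 1? YES.
Since P[∪ A_i] ≤ 1/24 < 1, the complement has P[∩ A_i^c] ≥ 1 − 1/24 = 23/24 > 0, so some outcome avoids every A_i.

25·p = 1/24 ≈ 0.0416667; existence CERTIFIED by the union bound.


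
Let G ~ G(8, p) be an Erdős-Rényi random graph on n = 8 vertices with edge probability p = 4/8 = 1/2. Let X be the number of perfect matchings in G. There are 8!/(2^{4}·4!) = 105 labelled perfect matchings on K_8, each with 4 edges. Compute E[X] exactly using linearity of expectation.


K_8 has 8!/(2^{4}·4!) = 105 labelled perfect matchings.
For each such perfect matching H, let X_H = 1 if all 4 edges of H are present in G. Then P[X_H = 1] = p^{4} = (1/2)^{4} = 1/16.
Summing the indicators: E[X] = Σ_H E[X_H] = 105 · p^{4} = 105 · 1/16 = 105/16.
Numerically: E[X] ≈ 6.5625.

E[X] = 105 · (1/2)^{4} = 105/16 ≈ 6.5625.


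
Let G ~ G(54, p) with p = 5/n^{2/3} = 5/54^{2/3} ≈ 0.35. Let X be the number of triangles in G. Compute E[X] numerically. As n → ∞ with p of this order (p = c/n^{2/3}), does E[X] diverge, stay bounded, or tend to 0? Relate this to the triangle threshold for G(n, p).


Number of potential triangles: C(54, 3) = 24804.
Each occurs with probability p³ ≈ (0.35)³ ≈ 4.28669e-02.
By linearity: E[X] = C(54, 3)·p³ ≈ 24804 · 4.28669e-02 ≈ 1063.272.
Since α = 2/3 < 1, p = c/n^{2/3} ≫ 1/n is above the triangle threshold p ~ 1/n. Asymptotically E[X] ~ (c³/6)·n^{3(1−α)} = (5³/6)·n^{1} → ∞; triangles are abundant w.h.p.

E[X] ≈ 1063.272; in regime p = Θ(1/n^{2/3}) E[X] diverges (above the triangle threshold p ~ 1/n).


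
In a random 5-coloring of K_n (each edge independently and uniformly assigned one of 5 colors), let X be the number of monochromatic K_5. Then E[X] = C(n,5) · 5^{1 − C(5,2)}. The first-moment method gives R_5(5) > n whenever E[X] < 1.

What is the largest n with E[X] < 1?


We need C(n, 5) · 5^{1 − 10} < 1, i.e. C(n, 5) < 5^{10 − 1} = 1953125.
Check values of n near the boundary:
  n = 45: C(45, 5) = 1221759; 1221759 < 1953125? YES
  n = 46: C(46, 5) = 1370754; 1370754 < 1953125? YES
  n = 47: C(47, 5) = 1533939; 1533939 < 1953125? YES
  n = 48: C(48, 5) = 1712304; 1712304 < 1953125? YES
  n = 49: C(49, 5) = 1906884; 1906884 < 1953125? YES
  n = 50: C(50, 5) = 2118760; 2118760 < 1953125? NO
  n = 51: C(51, 5) = 2349060; 2349060 < 1953125? NO
  n = 52: C(52, 5) = 2598960; 2598960 < 1953125? NO
The largest n with C(n, 5) < 1953125 is n = 49 (where E[X] = 1906884/1953125 ≈ 0.9763). Hence R_5(5) > 49, i.e. R_5(5) ≥ 50.

Largest n = 49; hence R_5(5) > 49.


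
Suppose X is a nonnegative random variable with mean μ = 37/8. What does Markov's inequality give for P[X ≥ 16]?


μ = E[X] = 37/8, a = 16.
Markov: P[X ≥ 16] ≤ μ/a = (37/8)/16 = 37/128.
Numerically: ≈ 0.2891.
(Since a = 16 > μ = 4.6250, the bound 37/128 is < 1 and informative.)

P[X ≥ 16] ≤ 37/128 ≈ 0.2891.


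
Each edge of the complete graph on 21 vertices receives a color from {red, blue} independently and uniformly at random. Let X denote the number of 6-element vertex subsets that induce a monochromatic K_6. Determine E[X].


Let X = Σ_S X_S over the C(21, 6) = 54264 subsets S of size 6, where X_S = 1 if the K_6 on S is monochromatic.
For a fixed S, the K_6 on S has C(6, 2) = 15 edges. P[all 15 edges red] = (1/2)^15, and likewise for blue, so P[monochromatic] = 2·(1/2)^15 = 2^{1 − 15} = 1/16384.
By linearity: E[X] = C(21, 6) · 2^{1 − 15} = 54264 · 1/16384 = 6783/2048.
Numerically: E[X] ≈ 3.3120.

E[X] = C(21,6)·2^(1−C(6,2)) = 6783/2048 ≈ 3.3120.


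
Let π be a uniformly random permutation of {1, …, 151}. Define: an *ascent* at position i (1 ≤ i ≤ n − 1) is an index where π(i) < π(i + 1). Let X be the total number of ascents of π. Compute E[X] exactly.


Write X = Σ X_I over i = 1, …, 150, with X_I the indicator of one ascent.
There are 150 indicators.
For each fixed i, the pair (π(i), π(i+1)) is a uniformly random ordered pair of distinct values from {1, …, 151}; by symmetry P[π(i) < π(i+1)] = 1/2.
By linearity: E[X] = 150 · (1/2) = (151 − 1) · (1/2) = 75 ≈ 75.000000.

E[X] = 75 = 75.000000.


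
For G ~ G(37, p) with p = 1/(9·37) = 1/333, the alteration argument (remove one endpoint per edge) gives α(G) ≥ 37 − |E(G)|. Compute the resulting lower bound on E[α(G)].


E[|E(G)|] = C(37, 2)·p = 666 · (1/333) = 2.
E[α(G)] ≥ n − E[|E(G)|] = 37 − 2 = 35.
Numerically: ≈ 35.0000.
(This is only a lower bound; the true E[α(G)] may be larger.)

E[α(G)] ≥ 35 ≈ 35.0000.


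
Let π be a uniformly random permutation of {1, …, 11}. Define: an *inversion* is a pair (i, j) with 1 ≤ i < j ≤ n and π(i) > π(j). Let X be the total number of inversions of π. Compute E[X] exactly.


Write X = Σ X_I over the C(11, 2) = 55 pairs i < j, with X_I the indicator of one inversion.
There are 55 indicators.
For each fixed pair i < j, the values π(i) and π(j) are two distinct elements of {1, …, 11} in uniformly random order; by symmetry P[π(i) > π(j)] = 1/2.
By linearity: E[X] = 55 · (1/2) = C(11, 2) · (1/2) = 55/2 = 55/2 ≈ 27.50000.

E[X] = 55/2 = 27.50000.


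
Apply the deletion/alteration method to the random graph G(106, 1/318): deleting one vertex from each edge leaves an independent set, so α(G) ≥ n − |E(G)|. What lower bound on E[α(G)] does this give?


E[|E(G)|] = C(106, 2)·p = 5565 · (1/318) = 35/2.
E[α(G)] ≥ n − E[|E(G)|] = 106 − 35/2 = 177/2.
Numerically: ≈ 88.500000.
(This is only a lower bound; the true E[α(G)] may be larger.)

E[α(G)] ≥ 177/2 ≈ 88.500000.


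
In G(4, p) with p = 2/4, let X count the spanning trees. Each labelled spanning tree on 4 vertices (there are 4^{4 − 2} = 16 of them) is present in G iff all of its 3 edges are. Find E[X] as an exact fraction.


K_4 has 4^{4 − 2} = 16 labelled spanning trees.
For each such spanning tree H, let X_H = 1 if all 3 edges of H are present in G. Then P[X_H = 1] = p^{3} = (1/2)^{3} = 1/8.
By linearity of expectation: E[X] = Σ_H E[X_H] = 16 · p^{3} = 16 · 1/8 = 2.
Numerically: E[X] ≈ 2.

E[X] = 16 · (1/2)^{3} = 2 ≈ 2.


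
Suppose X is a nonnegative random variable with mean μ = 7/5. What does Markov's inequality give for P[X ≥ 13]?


μ = E[X] = 7/5, a = 13.
Markov: P[X ≥ 13] ≤ μ/a = (7/5)/13 = 7/65.
Numerically: ≈ 0.107692.
(Since a = 13 > μ = 1.400000, the bound 7/65 is < 1 and informative.)

P[X ≥ 13] ≤ 7/65 ≈ 0.107692.


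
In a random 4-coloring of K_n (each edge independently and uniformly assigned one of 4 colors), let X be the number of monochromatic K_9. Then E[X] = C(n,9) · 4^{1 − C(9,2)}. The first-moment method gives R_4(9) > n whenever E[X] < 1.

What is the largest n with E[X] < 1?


We need C(n, 9) · 4^{1 − 36} < 1, i.e. C(n, 9) < 4^{36 − 1} = 1180591620717411303424.
Check values of n near the boundary:
  n = 910: C(910, 9) = 1133378248346922788210; 1133378248346922788210 < 1180591620717411303424? YES
  n = 911: C(911, 9) = 1144686900492291197405; 1144686900492291197405 < 1180591620717411303424? YES
  n = 912: C(912, 9) = 1156095740032081475120; 1156095740032081475120 < 1180591620717411303424? YES
  n = 913: C(913, 9) = 1167605542753639808390; 1167605542753639808390 < 1180591620717411303424? YES
  n = 914: C(914, 9) = 1179217089587653905932; 1179217089587653905932 < 1180591620717411303424? YES
  n = 915: C(915, 9) = 1190931166636537885130; 1190931166636537885130 < 1180591620717411303424? NO
  n = 916: C(916, 9) = 1202748565202942340440; 1202748565202942340440 < 1180591620717411303424? NO
  n = 917: C(917, 9) = 1214670081818390006810; 1214670081818390006810 < 1180591620717411303424? NO
The largest n with C(n, 9) < 1180591620717411303424 is n = 914 (where E[X] = 294804272396913476483/295147905179352825856 ≈ 0.99884). Hence R_4(9) > 914, i.e. R_4(9) ≥ 915.

Largest n = 914; hence R_4(9) > 914.
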